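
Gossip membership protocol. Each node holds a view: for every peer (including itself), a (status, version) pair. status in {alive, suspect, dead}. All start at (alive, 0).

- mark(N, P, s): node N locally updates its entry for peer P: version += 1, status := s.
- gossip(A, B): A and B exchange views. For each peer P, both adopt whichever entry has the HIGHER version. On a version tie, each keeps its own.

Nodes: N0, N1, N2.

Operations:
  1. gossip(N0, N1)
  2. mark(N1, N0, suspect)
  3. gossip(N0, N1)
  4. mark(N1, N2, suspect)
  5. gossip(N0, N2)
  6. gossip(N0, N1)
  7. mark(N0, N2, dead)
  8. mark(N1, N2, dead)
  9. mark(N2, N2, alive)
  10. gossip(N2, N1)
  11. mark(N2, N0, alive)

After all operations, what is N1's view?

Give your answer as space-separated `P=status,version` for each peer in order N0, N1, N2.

Op 1: gossip N0<->N1 -> N0.N0=(alive,v0) N0.N1=(alive,v0) N0.N2=(alive,v0) | N1.N0=(alive,v0) N1.N1=(alive,v0) N1.N2=(alive,v0)
Op 2: N1 marks N0=suspect -> (suspect,v1)
Op 3: gossip N0<->N1 -> N0.N0=(suspect,v1) N0.N1=(alive,v0) N0.N2=(alive,v0) | N1.N0=(suspect,v1) N1.N1=(alive,v0) N1.N2=(alive,v0)
Op 4: N1 marks N2=suspect -> (suspect,v1)
Op 5: gossip N0<->N2 -> N0.N0=(suspect,v1) N0.N1=(alive,v0) N0.N2=(alive,v0) | N2.N0=(suspect,v1) N2.N1=(alive,v0) N2.N2=(alive,v0)
Op 6: gossip N0<->N1 -> N0.N0=(suspect,v1) N0.N1=(alive,v0) N0.N2=(suspect,v1) | N1.N0=(suspect,v1) N1.N1=(alive,v0) N1.N2=(suspect,v1)
Op 7: N0 marks N2=dead -> (dead,v2)
Op 8: N1 marks N2=dead -> (dead,v2)
Op 9: N2 marks N2=alive -> (alive,v1)
Op 10: gossip N2<->N1 -> N2.N0=(suspect,v1) N2.N1=(alive,v0) N2.N2=(dead,v2) | N1.N0=(suspect,v1) N1.N1=(alive,v0) N1.N2=(dead,v2)
Op 11: N2 marks N0=alive -> (alive,v2)

Answer: N0=suspect,1 N1=alive,0 N2=dead,2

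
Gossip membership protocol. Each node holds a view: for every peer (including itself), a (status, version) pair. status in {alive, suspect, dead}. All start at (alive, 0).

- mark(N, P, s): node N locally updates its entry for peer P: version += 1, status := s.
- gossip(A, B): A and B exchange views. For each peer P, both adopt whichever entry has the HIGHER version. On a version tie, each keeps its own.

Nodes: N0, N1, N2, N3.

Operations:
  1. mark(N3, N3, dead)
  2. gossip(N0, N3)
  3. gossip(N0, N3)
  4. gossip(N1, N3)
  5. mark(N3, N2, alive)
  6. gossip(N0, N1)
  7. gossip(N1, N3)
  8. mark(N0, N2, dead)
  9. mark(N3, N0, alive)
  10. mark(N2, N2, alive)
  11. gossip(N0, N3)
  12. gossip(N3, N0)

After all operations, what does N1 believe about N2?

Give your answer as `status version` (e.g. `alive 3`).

Answer: alive 1

Derivation:
Op 1: N3 marks N3=dead -> (dead,v1)
Op 2: gossip N0<->N3 -> N0.N0=(alive,v0) N0.N1=(alive,v0) N0.N2=(alive,v0) N0.N3=(dead,v1) | N3.N0=(alive,v0) N3.N1=(alive,v0) N3.N2=(alive,v0) N3.N3=(dead,v1)
Op 3: gossip N0<->N3 -> N0.N0=(alive,v0) N0.N1=(alive,v0) N0.N2=(alive,v0) N0.N3=(dead,v1) | N3.N0=(alive,v0) N3.N1=(alive,v0) N3.N2=(alive,v0) N3.N3=(dead,v1)
Op 4: gossip N1<->N3 -> N1.N0=(alive,v0) N1.N1=(alive,v0) N1.N2=(alive,v0) N1.N3=(dead,v1) | N3.N0=(alive,v0) N3.N1=(alive,v0) N3.N2=(alive,v0) N3.N3=(dead,v1)
Op 5: N3 marks N2=alive -> (alive,v1)
Op 6: gossip N0<->N1 -> N0.N0=(alive,v0) N0.N1=(alive,v0) N0.N2=(alive,v0) N0.N3=(dead,v1) | N1.N0=(alive,v0) N1.N1=(alive,v0) N1.N2=(alive,v0) N1.N3=(dead,v1)
Op 7: gossip N1<->N3 -> N1.N0=(alive,v0) N1.N1=(alive,v0) N1.N2=(alive,v1) N1.N3=(dead,v1) | N3.N0=(alive,v0) N3.N1=(alive,v0) N3.N2=(alive,v1) N3.N3=(dead,v1)
Op 8: N0 marks N2=dead -> (dead,v1)
Op 9: N3 marks N0=alive -> (alive,v1)
Op 10: N2 marks N2=alive -> (alive,v1)
Op 11: gossip N0<->N3 -> N0.N0=(alive,v1) N0.N1=(alive,v0) N0.N2=(dead,v1) N0.N3=(dead,v1) | N3.N0=(alive,v1) N3.N1=(alive,v0) N3.N2=(alive,v1) N3.N3=(dead,v1)
Op 12: gossip N3<->N0 -> N3.N0=(alive,v1) N3.N1=(alive,v0) N3.N2=(alive,v1) N3.N3=(dead,v1) | N0.N0=(alive,v1) N0.N1=(alive,v0) N0.N2=(dead,v1) N0.N3=(dead,v1)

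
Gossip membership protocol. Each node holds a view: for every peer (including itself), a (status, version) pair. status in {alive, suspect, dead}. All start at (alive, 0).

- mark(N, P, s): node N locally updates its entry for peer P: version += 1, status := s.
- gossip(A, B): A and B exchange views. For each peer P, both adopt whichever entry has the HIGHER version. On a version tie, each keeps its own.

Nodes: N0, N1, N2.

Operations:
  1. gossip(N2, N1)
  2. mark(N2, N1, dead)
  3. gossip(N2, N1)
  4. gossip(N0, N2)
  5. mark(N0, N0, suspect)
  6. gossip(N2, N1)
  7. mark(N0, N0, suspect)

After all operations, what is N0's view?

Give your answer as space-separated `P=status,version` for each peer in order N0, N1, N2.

Op 1: gossip N2<->N1 -> N2.N0=(alive,v0) N2.N1=(alive,v0) N2.N2=(alive,v0) | N1.N0=(alive,v0) N1.N1=(alive,v0) N1.N2=(alive,v0)
Op 2: N2 marks N1=dead -> (dead,v1)
Op 3: gossip N2<->N1 -> N2.N0=(alive,v0) N2.N1=(dead,v1) N2.N2=(alive,v0) | N1.N0=(alive,v0) N1.N1=(dead,v1) N1.N2=(alive,v0)
Op 4: gossip N0<->N2 -> N0.N0=(alive,v0) N0.N1=(dead,v1) N0.N2=(alive,v0) | N2.N0=(alive,v0) N2.N1=(dead,v1) N2.N2=(alive,v0)
Op 5: N0 marks N0=suspect -> (suspect,v1)
Op 6: gossip N2<->N1 -> N2.N0=(alive,v0) N2.N1=(dead,v1) N2.N2=(alive,v0) | N1.N0=(alive,v0) N1.N1=(dead,v1) N1.N2=(alive,v0)
Op 7: N0 marks N0=suspect -> (suspect,v2)

Answer: N0=suspect,2 N1=dead,1 N2=alive,0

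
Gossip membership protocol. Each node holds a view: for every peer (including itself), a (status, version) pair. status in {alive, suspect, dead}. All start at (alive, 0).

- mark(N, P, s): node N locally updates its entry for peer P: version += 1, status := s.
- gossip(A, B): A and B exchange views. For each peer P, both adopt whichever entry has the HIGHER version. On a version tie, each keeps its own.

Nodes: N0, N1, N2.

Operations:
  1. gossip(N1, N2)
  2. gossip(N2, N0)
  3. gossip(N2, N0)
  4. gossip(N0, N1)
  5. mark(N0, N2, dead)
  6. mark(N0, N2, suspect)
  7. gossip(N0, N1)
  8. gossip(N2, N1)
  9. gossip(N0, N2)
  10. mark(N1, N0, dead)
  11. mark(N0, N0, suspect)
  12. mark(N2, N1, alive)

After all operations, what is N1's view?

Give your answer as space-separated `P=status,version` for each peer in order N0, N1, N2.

Answer: N0=dead,1 N1=alive,0 N2=suspect,2

Derivation:
Op 1: gossip N1<->N2 -> N1.N0=(alive,v0) N1.N1=(alive,v0) N1.N2=(alive,v0) | N2.N0=(alive,v0) N2.N1=(alive,v0) N2.N2=(alive,v0)
Op 2: gossip N2<->N0 -> N2.N0=(alive,v0) N2.N1=(alive,v0) N2.N2=(alive,v0) | N0.N0=(alive,v0) N0.N1=(alive,v0) N0.N2=(alive,v0)
Op 3: gossip N2<->N0 -> N2.N0=(alive,v0) N2.N1=(alive,v0) N2.N2=(alive,v0) | N0.N0=(alive,v0) N0.N1=(alive,v0) N0.N2=(alive,v0)
Op 4: gossip N0<->N1 -> N0.N0=(alive,v0) N0.N1=(alive,v0) N0.N2=(alive,v0) | N1.N0=(alive,v0) N1.N1=(alive,v0) N1.N2=(alive,v0)
Op 5: N0 marks N2=dead -> (dead,v1)
Op 6: N0 marks N2=suspect -> (suspect,v2)
Op 7: gossip N0<->N1 -> N0.N0=(alive,v0) N0.N1=(alive,v0) N0.N2=(suspect,v2) | N1.N0=(alive,v0) N1.N1=(alive,v0) N1.N2=(suspect,v2)
Op 8: gossip N2<->N1 -> N2.N0=(alive,v0) N2.N1=(alive,v0) N2.N2=(suspect,v2) | N1.N0=(alive,v0) N1.N1=(alive,v0) N1.N2=(suspect,v2)
Op 9: gossip N0<->N2 -> N0.N0=(alive,v0) N0.N1=(alive,v0) N0.N2=(suspect,v2) | N2.N0=(alive,v0) N2.N1=(alive,v0) N2.N2=(suspect,v2)
Op 10: N1 marks N0=dead -> (dead,v1)
Op 11: N0 marks N0=suspect -> (suspect,v1)
Op 12: N2 marks N1=alive -> (alive,v1)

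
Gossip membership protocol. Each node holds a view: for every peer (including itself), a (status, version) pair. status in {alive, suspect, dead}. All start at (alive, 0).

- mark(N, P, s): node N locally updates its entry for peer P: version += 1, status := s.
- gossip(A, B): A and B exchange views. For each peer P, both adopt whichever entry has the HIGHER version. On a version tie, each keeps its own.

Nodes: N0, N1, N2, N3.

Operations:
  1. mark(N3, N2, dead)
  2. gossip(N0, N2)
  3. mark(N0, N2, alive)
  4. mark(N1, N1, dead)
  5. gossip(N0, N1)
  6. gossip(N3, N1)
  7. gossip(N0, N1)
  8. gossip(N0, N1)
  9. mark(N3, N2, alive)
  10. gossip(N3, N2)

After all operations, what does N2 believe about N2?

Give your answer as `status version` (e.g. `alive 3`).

Answer: alive 2

Derivation:
Op 1: N3 marks N2=dead -> (dead,v1)
Op 2: gossip N0<->N2 -> N0.N0=(alive,v0) N0.N1=(alive,v0) N0.N2=(alive,v0) N0.N3=(alive,v0) | N2.N0=(alive,v0) N2.N1=(alive,v0) N2.N2=(alive,v0) N2.N3=(alive,v0)
Op 3: N0 marks N2=alive -> (alive,v1)
Op 4: N1 marks N1=dead -> (dead,v1)
Op 5: gossip N0<->N1 -> N0.N0=(alive,v0) N0.N1=(dead,v1) N0.N2=(alive,v1) N0.N3=(alive,v0) | N1.N0=(alive,v0) N1.N1=(dead,v1) N1.N2=(alive,v1) N1.N3=(alive,v0)
Op 6: gossip N3<->N1 -> N3.N0=(alive,v0) N3.N1=(dead,v1) N3.N2=(dead,v1) N3.N3=(alive,v0) | N1.N0=(alive,v0) N1.N1=(dead,v1) N1.N2=(alive,v1) N1.N3=(alive,v0)
Op 7: gossip N0<->N1 -> N0.N0=(alive,v0) N0.N1=(dead,v1) N0.N2=(alive,v1) N0.N3=(alive,v0) | N1.N0=(alive,v0) N1.N1=(dead,v1) N1.N2=(alive,v1) N1.N3=(alive,v0)
Op 8: gossip N0<->N1 -> N0.N0=(alive,v0) N0.N1=(dead,v1) N0.N2=(alive,v1) N0.N3=(alive,v0) | N1.N0=(alive,v0) N1.N1=(dead,v1) N1.N2=(alive,v1) N1.N3=(alive,v0)
Op 9: N3 marks N2=alive -> (alive,v2)
Op 10: gossip N3<->N2 -> N3.N0=(alive,v0) N3.N1=(dead,v1) N3.N2=(alive,v2) N3.N3=(alive,v0) | N2.N0=(alive,v0) N2.N1=(dead,v1) N2.N2=(alive,v2) N2.N3=(alive,v0)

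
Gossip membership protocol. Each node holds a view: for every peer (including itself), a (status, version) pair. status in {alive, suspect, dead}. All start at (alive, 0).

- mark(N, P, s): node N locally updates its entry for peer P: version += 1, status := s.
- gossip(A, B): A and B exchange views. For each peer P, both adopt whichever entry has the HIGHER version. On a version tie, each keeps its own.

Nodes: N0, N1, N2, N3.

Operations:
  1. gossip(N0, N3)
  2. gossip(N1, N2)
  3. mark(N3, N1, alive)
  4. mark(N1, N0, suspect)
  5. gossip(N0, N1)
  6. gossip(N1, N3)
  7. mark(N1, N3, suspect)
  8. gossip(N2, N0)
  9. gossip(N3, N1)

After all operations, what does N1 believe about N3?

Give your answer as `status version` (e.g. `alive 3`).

Op 1: gossip N0<->N3 -> N0.N0=(alive,v0) N0.N1=(alive,v0) N0.N2=(alive,v0) N0.N3=(alive,v0) | N3.N0=(alive,v0) N3.N1=(alive,v0) N3.N2=(alive,v0) N3.N3=(alive,v0)
Op 2: gossip N1<->N2 -> N1.N0=(alive,v0) N1.N1=(alive,v0) N1.N2=(alive,v0) N1.N3=(alive,v0) | N2.N0=(alive,v0) N2.N1=(alive,v0) N2.N2=(alive,v0) N2.N3=(alive,v0)
Op 3: N3 marks N1=alive -> (alive,v1)
Op 4: N1 marks N0=suspect -> (suspect,v1)
Op 5: gossip N0<->N1 -> N0.N0=(suspect,v1) N0.N1=(alive,v0) N0.N2=(alive,v0) N0.N3=(alive,v0) | N1.N0=(suspect,v1) N1.N1=(alive,v0) N1.N2=(alive,v0) N1.N3=(alive,v0)
Op 6: gossip N1<->N3 -> N1.N0=(suspect,v1) N1.N1=(alive,v1) N1.N2=(alive,v0) N1.N3=(alive,v0) | N3.N0=(suspect,v1) N3.N1=(alive,v1) N3.N2=(alive,v0) N3.N3=(alive,v0)
Op 7: N1 marks N3=suspect -> (suspect,v1)
Op 8: gossip N2<->N0 -> N2.N0=(suspect,v1) N2.N1=(alive,v0) N2.N2=(alive,v0) N2.N3=(alive,v0) | N0.N0=(suspect,v1) N0.N1=(alive,v0) N0.N2=(alive,v0) N0.N3=(alive,v0)
Op 9: gossip N3<->N1 -> N3.N0=(suspect,v1) N3.N1=(alive,v1) N3.N2=(alive,v0) N3.N3=(suspect,v1) | N1.N0=(suspect,v1) N1.N1=(alive,v1) N1.N2=(alive,v0) N1.N3=(suspect,v1)

Answer: suspect 1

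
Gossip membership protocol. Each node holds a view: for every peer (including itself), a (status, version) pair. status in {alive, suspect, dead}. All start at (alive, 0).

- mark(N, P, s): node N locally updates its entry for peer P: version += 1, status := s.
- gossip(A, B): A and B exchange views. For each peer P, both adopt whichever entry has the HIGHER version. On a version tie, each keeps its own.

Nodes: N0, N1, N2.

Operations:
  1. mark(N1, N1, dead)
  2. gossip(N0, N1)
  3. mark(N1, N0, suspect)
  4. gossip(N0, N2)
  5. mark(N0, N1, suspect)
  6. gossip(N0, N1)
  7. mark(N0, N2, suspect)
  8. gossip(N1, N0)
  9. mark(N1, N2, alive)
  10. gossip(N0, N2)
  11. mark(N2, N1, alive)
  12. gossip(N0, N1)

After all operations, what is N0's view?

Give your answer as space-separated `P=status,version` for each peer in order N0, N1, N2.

Answer: N0=suspect,1 N1=suspect,2 N2=alive,2

Derivation:
Op 1: N1 marks N1=dead -> (dead,v1)
Op 2: gossip N0<->N1 -> N0.N0=(alive,v0) N0.N1=(dead,v1) N0.N2=(alive,v0) | N1.N0=(alive,v0) N1.N1=(dead,v1) N1.N2=(alive,v0)
Op 3: N1 marks N0=suspect -> (suspect,v1)
Op 4: gossip N0<->N2 -> N0.N0=(alive,v0) N0.N1=(dead,v1) N0.N2=(alive,v0) | N2.N0=(alive,v0) N2.N1=(dead,v1) N2.N2=(alive,v0)
Op 5: N0 marks N1=suspect -> (suspect,v2)
Op 6: gossip N0<->N1 -> N0.N0=(suspect,v1) N0.N1=(suspect,v2) N0.N2=(alive,v0) | N1.N0=(suspect,v1) N1.N1=(suspect,v2) N1.N2=(alive,v0)
Op 7: N0 marks N2=suspect -> (suspect,v1)
Op 8: gossip N1<->N0 -> N1.N0=(suspect,v1) N1.N1=(suspect,v2) N1.N2=(suspect,v1) | N0.N0=(suspect,v1) N0.N1=(suspect,v2) N0.N2=(suspect,v1)
Op 9: N1 marks N2=alive -> (alive,v2)
Op 10: gossip N0<->N2 -> N0.N0=(suspect,v1) N0.N1=(suspect,v2) N0.N2=(suspect,v1) | N2.N0=(suspect,v1) N2.N1=(suspect,v2) N2.N2=(suspect,v1)
Op 11: N2 marks N1=alive -> (alive,v3)
Op 12: gossip N0<->N1 -> N0.N0=(suspect,v1) N0.N1=(suspect,v2) N0.N2=(alive,v2) | N1.N0=(suspect,v1) N1.N1=(suspect,v2) N1.N2=(alive,v2)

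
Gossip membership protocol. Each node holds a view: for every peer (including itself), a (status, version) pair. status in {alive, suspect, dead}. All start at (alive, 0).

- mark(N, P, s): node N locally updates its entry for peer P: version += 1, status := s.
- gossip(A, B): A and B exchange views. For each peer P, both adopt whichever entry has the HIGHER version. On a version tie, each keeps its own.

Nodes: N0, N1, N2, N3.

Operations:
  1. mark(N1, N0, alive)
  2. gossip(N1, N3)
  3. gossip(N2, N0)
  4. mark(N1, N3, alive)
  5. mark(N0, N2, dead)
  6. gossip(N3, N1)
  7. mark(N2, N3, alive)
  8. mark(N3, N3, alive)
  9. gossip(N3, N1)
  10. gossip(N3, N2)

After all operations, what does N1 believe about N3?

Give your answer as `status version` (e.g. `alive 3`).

Answer: alive 2

Derivation:
Op 1: N1 marks N0=alive -> (alive,v1)
Op 2: gossip N1<->N3 -> N1.N0=(alive,v1) N1.N1=(alive,v0) N1.N2=(alive,v0) N1.N3=(alive,v0) | N3.N0=(alive,v1) N3.N1=(alive,v0) N3.N2=(alive,v0) N3.N3=(alive,v0)
Op 3: gossip N2<->N0 -> N2.N0=(alive,v0) N2.N1=(alive,v0) N2.N2=(alive,v0) N2.N3=(alive,v0) | N0.N0=(alive,v0) N0.N1=(alive,v0) N0.N2=(alive,v0) N0.N3=(alive,v0)
Op 4: N1 marks N3=alive -> (alive,v1)
Op 5: N0 marks N2=dead -> (dead,v1)
Op 6: gossip N3<->N1 -> N3.N0=(alive,v1) N3.N1=(alive,v0) N3.N2=(alive,v0) N3.N3=(alive,v1) | N1.N0=(alive,v1) N1.N1=(alive,v0) N1.N2=(alive,v0) N1.N3=(alive,v1)
Op 7: N2 marks N3=alive -> (alive,v1)
Op 8: N3 marks N3=alive -> (alive,v2)
Op 9: gossip N3<->N1 -> N3.N0=(alive,v1) N3.N1=(alive,v0) N3.N2=(alive,v0) N3.N3=(alive,v2) | N1.N0=(alive,v1) N1.N1=(alive,v0) N1.N2=(alive,v0) N1.N3=(alive,v2)
Op 10: gossip N3<->N2 -> N3.N0=(alive,v1) N3.N1=(alive,v0) N3.N2=(alive,v0) N3.N3=(alive,v2) | N2.N0=(alive,v1) N2.N1=(alive,v0) N2.N2=(alive,v0) N2.N3=(alive,v2)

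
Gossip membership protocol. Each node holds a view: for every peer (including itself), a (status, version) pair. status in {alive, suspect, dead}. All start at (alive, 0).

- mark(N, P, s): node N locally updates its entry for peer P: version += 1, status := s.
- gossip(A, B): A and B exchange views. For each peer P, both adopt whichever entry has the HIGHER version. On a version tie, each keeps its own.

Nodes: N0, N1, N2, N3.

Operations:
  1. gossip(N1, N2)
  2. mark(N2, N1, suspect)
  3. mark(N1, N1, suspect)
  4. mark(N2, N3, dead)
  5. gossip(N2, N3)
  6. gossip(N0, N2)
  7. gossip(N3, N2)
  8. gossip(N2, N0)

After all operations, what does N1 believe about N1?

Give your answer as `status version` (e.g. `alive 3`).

Op 1: gossip N1<->N2 -> N1.N0=(alive,v0) N1.N1=(alive,v0) N1.N2=(alive,v0) N1.N3=(alive,v0) | N2.N0=(alive,v0) N2.N1=(alive,v0) N2.N2=(alive,v0) N2.N3=(alive,v0)
Op 2: N2 marks N1=suspect -> (suspect,v1)
Op 3: N1 marks N1=suspect -> (suspect,v1)
Op 4: N2 marks N3=dead -> (dead,v1)
Op 5: gossip N2<->N3 -> N2.N0=(alive,v0) N2.N1=(suspect,v1) N2.N2=(alive,v0) N2.N3=(dead,v1) | N3.N0=(alive,v0) N3.N1=(suspect,v1) N3.N2=(alive,v0) N3.N3=(dead,v1)
Op 6: gossip N0<->N2 -> N0.N0=(alive,v0) N0.N1=(suspect,v1) N0.N2=(alive,v0) N0.N3=(dead,v1) | N2.N0=(alive,v0) N2.N1=(suspect,v1) N2.N2=(alive,v0) N2.N3=(dead,v1)
Op 7: gossip N3<->N2 -> N3.N0=(alive,v0) N3.N1=(suspect,v1) N3.N2=(alive,v0) N3.N3=(dead,v1) | N2.N0=(alive,v0) N2.N1=(suspect,v1) N2.N2=(alive,v0) N2.N3=(dead,v1)
Op 8: gossip N2<->N0 -> N2.N0=(alive,v0) N2.N1=(suspect,v1) N2.N2=(alive,v0) N2.N3=(dead,v1) | N0.N0=(alive,v0) N0.N1=(suspect,v1) N0.N2=(alive,v0) N0.N3=(dead,v1)

Answer: suspect 1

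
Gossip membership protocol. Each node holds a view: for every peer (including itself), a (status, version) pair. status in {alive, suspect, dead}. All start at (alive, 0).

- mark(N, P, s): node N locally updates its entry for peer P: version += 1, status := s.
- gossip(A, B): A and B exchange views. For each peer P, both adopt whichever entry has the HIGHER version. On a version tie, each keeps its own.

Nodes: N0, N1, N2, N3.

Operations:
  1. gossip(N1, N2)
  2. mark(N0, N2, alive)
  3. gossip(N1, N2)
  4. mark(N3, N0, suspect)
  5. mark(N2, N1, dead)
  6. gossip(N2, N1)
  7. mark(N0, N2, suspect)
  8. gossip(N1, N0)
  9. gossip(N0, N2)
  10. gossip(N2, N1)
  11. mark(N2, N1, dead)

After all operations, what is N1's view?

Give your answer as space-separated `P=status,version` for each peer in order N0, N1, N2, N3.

Op 1: gossip N1<->N2 -> N1.N0=(alive,v0) N1.N1=(alive,v0) N1.N2=(alive,v0) N1.N3=(alive,v0) | N2.N0=(alive,v0) N2.N1=(alive,v0) N2.N2=(alive,v0) N2.N3=(alive,v0)
Op 2: N0 marks N2=alive -> (alive,v1)
Op 3: gossip N1<->N2 -> N1.N0=(alive,v0) N1.N1=(alive,v0) N1.N2=(alive,v0) N1.N3=(alive,v0) | N2.N0=(alive,v0) N2.N1=(alive,v0) N2.N2=(alive,v0) N2.N3=(alive,v0)
Op 4: N3 marks N0=suspect -> (suspect,v1)
Op 5: N2 marks N1=dead -> (dead,v1)
Op 6: gossip N2<->N1 -> N2.N0=(alive,v0) N2.N1=(dead,v1) N2.N2=(alive,v0) N2.N3=(alive,v0) | N1.N0=(alive,v0) N1.N1=(dead,v1) N1.N2=(alive,v0) N1.N3=(alive,v0)
Op 7: N0 marks N2=suspect -> (suspect,v2)
Op 8: gossip N1<->N0 -> N1.N0=(alive,v0) N1.N1=(dead,v1) N1.N2=(suspect,v2) N1.N3=(alive,v0) | N0.N0=(alive,v0) N0.N1=(dead,v1) N0.N2=(suspect,v2) N0.N3=(alive,v0)
Op 9: gossip N0<->N2 -> N0.N0=(alive,v0) N0.N1=(dead,v1) N0.N2=(suspect,v2) N0.N3=(alive,v0) | N2.N0=(alive,v0) N2.N1=(dead,v1) N2.N2=(suspect,v2) N2.N3=(alive,v0)
Op 10: gossip N2<->N1 -> N2.N0=(alive,v0) N2.N1=(dead,v1) N2.N2=(suspect,v2) N2.N3=(alive,v0) | N1.N0=(alive,v0) N1.N1=(dead,v1) N1.N2=(suspect,v2) N1.N3=(alive,v0)
Op 11: N2 marks N1=dead -> (dead,v2)

Answer: N0=alive,0 N1=dead,1 N2=suspect,2 N3=alive,0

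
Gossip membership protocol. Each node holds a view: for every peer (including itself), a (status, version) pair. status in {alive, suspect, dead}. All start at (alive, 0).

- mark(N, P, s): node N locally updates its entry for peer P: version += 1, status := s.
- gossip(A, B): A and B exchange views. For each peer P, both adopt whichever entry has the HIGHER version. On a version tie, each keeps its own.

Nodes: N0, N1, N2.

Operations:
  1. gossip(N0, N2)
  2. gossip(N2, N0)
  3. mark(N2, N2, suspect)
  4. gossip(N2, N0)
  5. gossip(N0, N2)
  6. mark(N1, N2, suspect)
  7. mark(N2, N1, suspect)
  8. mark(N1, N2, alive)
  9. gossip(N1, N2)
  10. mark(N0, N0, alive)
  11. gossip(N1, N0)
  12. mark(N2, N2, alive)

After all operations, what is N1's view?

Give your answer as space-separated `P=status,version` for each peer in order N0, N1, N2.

Op 1: gossip N0<->N2 -> N0.N0=(alive,v0) N0.N1=(alive,v0) N0.N2=(alive,v0) | N2.N0=(alive,v0) N2.N1=(alive,v0) N2.N2=(alive,v0)
Op 2: gossip N2<->N0 -> N2.N0=(alive,v0) N2.N1=(alive,v0) N2.N2=(alive,v0) | N0.N0=(alive,v0) N0.N1=(alive,v0) N0.N2=(alive,v0)
Op 3: N2 marks N2=suspect -> (suspect,v1)
Op 4: gossip N2<->N0 -> N2.N0=(alive,v0) N2.N1=(alive,v0) N2.N2=(suspect,v1) | N0.N0=(alive,v0) N0.N1=(alive,v0) N0.N2=(suspect,v1)
Op 5: gossip N0<->N2 -> N0.N0=(alive,v0) N0.N1=(alive,v0) N0.N2=(suspect,v1) | N2.N0=(alive,v0) N2.N1=(alive,v0) N2.N2=(suspect,v1)
Op 6: N1 marks N2=suspect -> (suspect,v1)
Op 7: N2 marks N1=suspect -> (suspect,v1)
Op 8: N1 marks N2=alive -> (alive,v2)
Op 9: gossip N1<->N2 -> N1.N0=(alive,v0) N1.N1=(suspect,v1) N1.N2=(alive,v2) | N2.N0=(alive,v0) N2.N1=(suspect,v1) N2.N2=(alive,v2)
Op 10: N0 marks N0=alive -> (alive,v1)
Op 11: gossip N1<->N0 -> N1.N0=(alive,v1) N1.N1=(suspect,v1) N1.N2=(alive,v2) | N0.N0=(alive,v1) N0.N1=(suspect,v1) N0.N2=(alive,v2)
Op 12: N2 marks N2=alive -> (alive,v3)

Answer: N0=alive,1 N1=suspect,1 N2=alive,2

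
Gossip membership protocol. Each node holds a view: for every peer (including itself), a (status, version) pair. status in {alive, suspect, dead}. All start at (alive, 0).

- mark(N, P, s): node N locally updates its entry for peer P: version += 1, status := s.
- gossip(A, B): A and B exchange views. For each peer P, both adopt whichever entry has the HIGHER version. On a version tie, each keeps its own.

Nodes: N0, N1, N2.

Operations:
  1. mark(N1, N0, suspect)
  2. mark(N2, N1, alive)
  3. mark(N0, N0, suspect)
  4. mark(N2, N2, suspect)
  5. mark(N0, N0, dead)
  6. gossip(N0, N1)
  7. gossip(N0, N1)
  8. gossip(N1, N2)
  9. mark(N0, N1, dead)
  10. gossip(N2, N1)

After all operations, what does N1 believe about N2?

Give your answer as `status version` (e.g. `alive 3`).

Answer: suspect 1

Derivation:
Op 1: N1 marks N0=suspect -> (suspect,v1)
Op 2: N2 marks N1=alive -> (alive,v1)
Op 3: N0 marks N0=suspect -> (suspect,v1)
Op 4: N2 marks N2=suspect -> (suspect,v1)
Op 5: N0 marks N0=dead -> (dead,v2)
Op 6: gossip N0<->N1 -> N0.N0=(dead,v2) N0.N1=(alive,v0) N0.N2=(alive,v0) | N1.N0=(dead,v2) N1.N1=(alive,v0) N1.N2=(alive,v0)
Op 7: gossip N0<->N1 -> N0.N0=(dead,v2) N0.N1=(alive,v0) N0.N2=(alive,v0) | N1.N0=(dead,v2) N1.N1=(alive,v0) N1.N2=(alive,v0)
Op 8: gossip N1<->N2 -> N1.N0=(dead,v2) N1.N1=(alive,v1) N1.N2=(suspect,v1) | N2.N0=(dead,v2) N2.N1=(alive,v1) N2.N2=(suspect,v1)
Op 9: N0 marks N1=dead -> (dead,v1)
Op 10: gossip N2<->N1 -> N2.N0=(dead,v2) N2.N1=(alive,v1) N2.N2=(suspect,v1) | N1.N0=(dead,v2) N1.N1=(alive,v1) N1.N2=(suspect,v1)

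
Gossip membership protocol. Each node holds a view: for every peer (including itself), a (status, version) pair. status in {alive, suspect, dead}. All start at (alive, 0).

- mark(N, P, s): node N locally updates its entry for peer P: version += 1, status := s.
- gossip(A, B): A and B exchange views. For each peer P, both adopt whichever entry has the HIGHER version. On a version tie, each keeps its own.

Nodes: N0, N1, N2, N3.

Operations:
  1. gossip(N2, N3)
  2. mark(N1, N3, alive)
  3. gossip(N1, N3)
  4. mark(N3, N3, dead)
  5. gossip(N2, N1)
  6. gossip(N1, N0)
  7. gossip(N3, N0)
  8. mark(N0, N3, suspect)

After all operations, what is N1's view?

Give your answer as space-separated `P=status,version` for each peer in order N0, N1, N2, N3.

Op 1: gossip N2<->N3 -> N2.N0=(alive,v0) N2.N1=(alive,v0) N2.N2=(alive,v0) N2.N3=(alive,v0) | N3.N0=(alive,v0) N3.N1=(alive,v0) N3.N2=(alive,v0) N3.N3=(alive,v0)
Op 2: N1 marks N3=alive -> (alive,v1)
Op 3: gossip N1<->N3 -> N1.N0=(alive,v0) N1.N1=(alive,v0) N1.N2=(alive,v0) N1.N3=(alive,v1) | N3.N0=(alive,v0) N3.N1=(alive,v0) N3.N2=(alive,v0) N3.N3=(alive,v1)
Op 4: N3 marks N3=dead -> (dead,v2)
Op 5: gossip N2<->N1 -> N2.N0=(alive,v0) N2.N1=(alive,v0) N2.N2=(alive,v0) N2.N3=(alive,v1) | N1.N0=(alive,v0) N1.N1=(alive,v0) N1.N2=(alive,v0) N1.N3=(alive,v1)
Op 6: gossip N1<->N0 -> N1.N0=(alive,v0) N1.N1=(alive,v0) N1.N2=(alive,v0) N1.N3=(alive,v1) | N0.N0=(alive,v0) N0.N1=(alive,v0) N0.N2=(alive,v0) N0.N3=(alive,v1)
Op 7: gossip N3<->N0 -> N3.N0=(alive,v0) N3.N1=(alive,v0) N3.N2=(alive,v0) N3.N3=(dead,v2) | N0.N0=(alive,v0) N0.N1=(alive,v0) N0.N2=(alive,v0) N0.N3=(dead,v2)
Op 8: N0 marks N3=suspect -> (suspect,v3)

Answer: N0=alive,0 N1=alive,0 N2=alive,0 N3=alive,1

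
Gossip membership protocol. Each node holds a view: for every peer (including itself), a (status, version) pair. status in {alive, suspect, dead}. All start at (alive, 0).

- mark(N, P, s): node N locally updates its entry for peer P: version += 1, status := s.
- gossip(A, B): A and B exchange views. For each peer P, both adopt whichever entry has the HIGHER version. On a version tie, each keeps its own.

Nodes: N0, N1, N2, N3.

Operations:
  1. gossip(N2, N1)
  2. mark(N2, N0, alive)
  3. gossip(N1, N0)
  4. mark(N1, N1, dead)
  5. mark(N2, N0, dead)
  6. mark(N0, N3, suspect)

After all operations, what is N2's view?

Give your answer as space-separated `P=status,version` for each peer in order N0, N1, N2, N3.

Answer: N0=dead,2 N1=alive,0 N2=alive,0 N3=alive,0

Derivation:
Op 1: gossip N2<->N1 -> N2.N0=(alive,v0) N2.N1=(alive,v0) N2.N2=(alive,v0) N2.N3=(alive,v0) | N1.N0=(alive,v0) N1.N1=(alive,v0) N1.N2=(alive,v0) N1.N3=(alive,v0)
Op 2: N2 marks N0=alive -> (alive,v1)
Op 3: gossip N1<->N0 -> N1.N0=(alive,v0) N1.N1=(alive,v0) N1.N2=(alive,v0) N1.N3=(alive,v0) | N0.N0=(alive,v0) N0.N1=(alive,v0) N0.N2=(alive,v0) N0.N3=(alive,v0)
Op 4: N1 marks N1=dead -> (dead,v1)
Op 5: N2 marks N0=dead -> (dead,v2)
Op 6: N0 marks N3=suspect -> (suspect,v1)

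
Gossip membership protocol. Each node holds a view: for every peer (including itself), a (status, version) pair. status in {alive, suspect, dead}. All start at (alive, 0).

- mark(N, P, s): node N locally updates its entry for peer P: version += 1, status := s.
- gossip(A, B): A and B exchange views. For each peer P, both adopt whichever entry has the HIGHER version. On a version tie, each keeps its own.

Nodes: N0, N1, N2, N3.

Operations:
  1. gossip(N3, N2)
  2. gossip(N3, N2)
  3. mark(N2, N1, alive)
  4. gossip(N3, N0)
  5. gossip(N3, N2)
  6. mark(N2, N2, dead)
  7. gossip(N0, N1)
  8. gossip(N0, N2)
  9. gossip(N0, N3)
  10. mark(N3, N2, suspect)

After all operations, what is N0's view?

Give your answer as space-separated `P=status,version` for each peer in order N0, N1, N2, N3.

Op 1: gossip N3<->N2 -> N3.N0=(alive,v0) N3.N1=(alive,v0) N3.N2=(alive,v0) N3.N3=(alive,v0) | N2.N0=(alive,v0) N2.N1=(alive,v0) N2.N2=(alive,v0) N2.N3=(alive,v0)
Op 2: gossip N3<->N2 -> N3.N0=(alive,v0) N3.N1=(alive,v0) N3.N2=(alive,v0) N3.N3=(alive,v0) | N2.N0=(alive,v0) N2.N1=(alive,v0) N2.N2=(alive,v0) N2.N3=(alive,v0)
Op 3: N2 marks N1=alive -> (alive,v1)
Op 4: gossip N3<->N0 -> N3.N0=(alive,v0) N3.N1=(alive,v0) N3.N2=(alive,v0) N3.N3=(alive,v0) | N0.N0=(alive,v0) N0.N1=(alive,v0) N0.N2=(alive,v0) N0.N3=(alive,v0)
Op 5: gossip N3<->N2 -> N3.N0=(alive,v0) N3.N1=(alive,v1) N3.N2=(alive,v0) N3.N3=(alive,v0) | N2.N0=(alive,v0) N2.N1=(alive,v1) N2.N2=(alive,v0) N2.N3=(alive,v0)
Op 6: N2 marks N2=dead -> (dead,v1)
Op 7: gossip N0<->N1 -> N0.N0=(alive,v0) N0.N1=(alive,v0) N0.N2=(alive,v0) N0.N3=(alive,v0) | N1.N0=(alive,v0) N1.N1=(alive,v0) N1.N2=(alive,v0) N1.N3=(alive,v0)
Op 8: gossip N0<->N2 -> N0.N0=(alive,v0) N0.N1=(alive,v1) N0.N2=(dead,v1) N0.N3=(alive,v0) | N2.N0=(alive,v0) N2.N1=(alive,v1) N2.N2=(dead,v1) N2.N3=(alive,v0)
Op 9: gossip N0<->N3 -> N0.N0=(alive,v0) N0.N1=(alive,v1) N0.N2=(dead,v1) N0.N3=(alive,v0) | N3.N0=(alive,v0) N3.N1=(alive,v1) N3.N2=(dead,v1) N3.N3=(alive,v0)
Op 10: N3 marks N2=suspect -> (suspect,v2)

Answer: N0=alive,0 N1=alive,1 N2=dead,1 N3=alive,0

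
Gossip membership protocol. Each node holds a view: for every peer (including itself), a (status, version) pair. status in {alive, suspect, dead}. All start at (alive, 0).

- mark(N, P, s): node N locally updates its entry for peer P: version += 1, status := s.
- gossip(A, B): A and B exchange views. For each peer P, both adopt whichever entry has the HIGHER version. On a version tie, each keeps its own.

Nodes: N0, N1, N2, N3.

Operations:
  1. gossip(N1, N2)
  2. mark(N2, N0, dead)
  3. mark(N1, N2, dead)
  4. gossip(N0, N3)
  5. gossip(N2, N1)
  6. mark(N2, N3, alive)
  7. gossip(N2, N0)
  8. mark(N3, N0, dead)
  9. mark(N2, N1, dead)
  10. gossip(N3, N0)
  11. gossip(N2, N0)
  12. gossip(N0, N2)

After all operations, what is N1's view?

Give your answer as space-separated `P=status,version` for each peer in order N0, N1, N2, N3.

Op 1: gossip N1<->N2 -> N1.N0=(alive,v0) N1.N1=(alive,v0) N1.N2=(alive,v0) N1.N3=(alive,v0) | N2.N0=(alive,v0) N2.N1=(alive,v0) N2.N2=(alive,v0) N2.N3=(alive,v0)
Op 2: N2 marks N0=dead -> (dead,v1)
Op 3: N1 marks N2=dead -> (dead,v1)
Op 4: gossip N0<->N3 -> N0.N0=(alive,v0) N0.N1=(alive,v0) N0.N2=(alive,v0) N0.N3=(alive,v0) | N3.N0=(alive,v0) N3.N1=(alive,v0) N3.N2=(alive,v0) N3.N3=(alive,v0)
Op 5: gossip N2<->N1 -> N2.N0=(dead,v1) N2.N1=(alive,v0) N2.N2=(dead,v1) N2.N3=(alive,v0) | N1.N0=(dead,v1) N1.N1=(alive,v0) N1.N2=(dead,v1) N1.N3=(alive,v0)
Op 6: N2 marks N3=alive -> (alive,v1)
Op 7: gossip N2<->N0 -> N2.N0=(dead,v1) N2.N1=(alive,v0) N2.N2=(dead,v1) N2.N3=(alive,v1) | N0.N0=(dead,v1) N0.N1=(alive,v0) N0.N2=(dead,v1) N0.N3=(alive,v1)
Op 8: N3 marks N0=dead -> (dead,v1)
Op 9: N2 marks N1=dead -> (dead,v1)
Op 10: gossip N3<->N0 -> N3.N0=(dead,v1) N3.N1=(alive,v0) N3.N2=(dead,v1) N3.N3=(alive,v1) | N0.N0=(dead,v1) N0.N1=(alive,v0) N0.N2=(dead,v1) N0.N3=(alive,v1)
Op 11: gossip N2<->N0 -> N2.N0=(dead,v1) N2.N1=(dead,v1) N2.N2=(dead,v1) N2.N3=(alive,v1) | N0.N0=(dead,v1) N0.N1=(dead,v1) N0.N2=(dead,v1) N0.N3=(alive,v1)
Op 12: gossip N0<->N2 -> N0.N0=(dead,v1) N0.N1=(dead,v1) N0.N2=(dead,v1) N0.N3=(alive,v1) | N2.N0=(dead,v1) N2.N1=(dead,v1) N2.N2=(dead,v1) N2.N3=(alive,v1)

Answer: N0=dead,1 N1=alive,0 N2=dead,1 N3=alive,0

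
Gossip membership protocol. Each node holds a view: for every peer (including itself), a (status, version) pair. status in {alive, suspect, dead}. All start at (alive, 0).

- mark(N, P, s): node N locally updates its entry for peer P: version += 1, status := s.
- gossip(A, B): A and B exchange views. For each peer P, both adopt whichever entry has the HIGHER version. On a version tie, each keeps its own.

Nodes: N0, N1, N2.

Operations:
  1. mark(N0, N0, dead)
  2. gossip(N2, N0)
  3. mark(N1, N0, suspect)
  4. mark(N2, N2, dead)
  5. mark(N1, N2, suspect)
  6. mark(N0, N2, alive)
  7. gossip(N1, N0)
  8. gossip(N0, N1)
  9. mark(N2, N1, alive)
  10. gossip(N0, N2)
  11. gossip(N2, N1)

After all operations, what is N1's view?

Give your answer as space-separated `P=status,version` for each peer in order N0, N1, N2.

Answer: N0=suspect,1 N1=alive,1 N2=suspect,1

Derivation:
Op 1: N0 marks N0=dead -> (dead,v1)
Op 2: gossip N2<->N0 -> N2.N0=(dead,v1) N2.N1=(alive,v0) N2.N2=(alive,v0) | N0.N0=(dead,v1) N0.N1=(alive,v0) N0.N2=(alive,v0)
Op 3: N1 marks N0=suspect -> (suspect,v1)
Op 4: N2 marks N2=dead -> (dead,v1)
Op 5: N1 marks N2=suspect -> (suspect,v1)
Op 6: N0 marks N2=alive -> (alive,v1)
Op 7: gossip N1<->N0 -> N1.N0=(suspect,v1) N1.N1=(alive,v0) N1.N2=(suspect,v1) | N0.N0=(dead,v1) N0.N1=(alive,v0) N0.N2=(alive,v1)
Op 8: gossip N0<->N1 -> N0.N0=(dead,v1) N0.N1=(alive,v0) N0.N2=(alive,v1) | N1.N0=(suspect,v1) N1.N1=(alive,v0) N1.N2=(suspect,v1)
Op 9: N2 marks N1=alive -> (alive,v1)
Op 10: gossip N0<->N2 -> N0.N0=(dead,v1) N0.N1=(alive,v1) N0.N2=(alive,v1) | N2.N0=(dead,v1) N2.N1=(alive,v1) N2.N2=(dead,v1)
Op 11: gossip N2<->N1 -> N2.N0=(dead,v1) N2.N1=(alive,v1) N2.N2=(dead,v1) | N1.N0=(suspect,v1) N1.N1=(alive,v1) N1.N2=(suspect,v1)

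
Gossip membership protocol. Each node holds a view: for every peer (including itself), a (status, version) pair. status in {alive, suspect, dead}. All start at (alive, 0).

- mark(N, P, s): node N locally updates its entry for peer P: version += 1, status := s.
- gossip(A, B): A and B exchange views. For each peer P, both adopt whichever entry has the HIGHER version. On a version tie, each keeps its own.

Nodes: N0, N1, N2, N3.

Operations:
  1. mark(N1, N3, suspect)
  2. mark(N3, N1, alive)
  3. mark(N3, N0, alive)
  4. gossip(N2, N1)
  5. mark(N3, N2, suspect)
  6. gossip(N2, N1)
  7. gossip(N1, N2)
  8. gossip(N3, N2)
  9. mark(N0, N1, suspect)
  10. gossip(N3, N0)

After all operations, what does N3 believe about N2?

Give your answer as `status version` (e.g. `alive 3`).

Answer: suspect 1

Derivation:
Op 1: N1 marks N3=suspect -> (suspect,v1)
Op 2: N3 marks N1=alive -> (alive,v1)
Op 3: N3 marks N0=alive -> (alive,v1)
Op 4: gossip N2<->N1 -> N2.N0=(alive,v0) N2.N1=(alive,v0) N2.N2=(alive,v0) N2.N3=(suspect,v1) | N1.N0=(alive,v0) N1.N1=(alive,v0) N1.N2=(alive,v0) N1.N3=(suspect,v1)
Op 5: N3 marks N2=suspect -> (suspect,v1)
Op 6: gossip N2<->N1 -> N2.N0=(alive,v0) N2.N1=(alive,v0) N2.N2=(alive,v0) N2.N3=(suspect,v1) | N1.N0=(alive,v0) N1.N1=(alive,v0) N1.N2=(alive,v0) N1.N3=(suspect,v1)
Op 7: gossip N1<->N2 -> N1.N0=(alive,v0) N1.N1=(alive,v0) N1.N2=(alive,v0) N1.N3=(suspect,v1) | N2.N0=(alive,v0) N2.N1=(alive,v0) N2.N2=(alive,v0) N2.N3=(suspect,v1)
Op 8: gossip N3<->N2 -> N3.N0=(alive,v1) N3.N1=(alive,v1) N3.N2=(suspect,v1) N3.N3=(suspect,v1) | N2.N0=(alive,v1) N2.N1=(alive,v1) N2.N2=(suspect,v1) N2.N3=(suspect,v1)
Op 9: N0 marks N1=suspect -> (suspect,v1)
Op 10: gossip N3<->N0 -> N3.N0=(alive,v1) N3.N1=(alive,v1) N3.N2=(suspect,v1) N3.N3=(suspect,v1) | N0.N0=(alive,v1) N0.N1=(suspect,v1) N0.N2=(suspect,v1) N0.N3=(suspect,v1)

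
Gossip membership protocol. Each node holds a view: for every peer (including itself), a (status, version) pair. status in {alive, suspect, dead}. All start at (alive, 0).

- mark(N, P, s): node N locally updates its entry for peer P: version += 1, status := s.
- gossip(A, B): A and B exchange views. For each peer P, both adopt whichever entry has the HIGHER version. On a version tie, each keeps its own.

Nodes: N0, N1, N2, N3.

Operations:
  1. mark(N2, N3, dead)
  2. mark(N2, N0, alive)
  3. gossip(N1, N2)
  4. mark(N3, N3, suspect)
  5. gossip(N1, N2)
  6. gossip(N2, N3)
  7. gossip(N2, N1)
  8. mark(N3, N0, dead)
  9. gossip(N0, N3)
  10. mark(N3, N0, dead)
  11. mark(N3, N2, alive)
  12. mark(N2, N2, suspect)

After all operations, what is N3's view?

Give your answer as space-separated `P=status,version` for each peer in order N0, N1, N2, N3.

Op 1: N2 marks N3=dead -> (dead,v1)
Op 2: N2 marks N0=alive -> (alive,v1)
Op 3: gossip N1<->N2 -> N1.N0=(alive,v1) N1.N1=(alive,v0) N1.N2=(alive,v0) N1.N3=(dead,v1) | N2.N0=(alive,v1) N2.N1=(alive,v0) N2.N2=(alive,v0) N2.N3=(dead,v1)
Op 4: N3 marks N3=suspect -> (suspect,v1)
Op 5: gossip N1<->N2 -> N1.N0=(alive,v1) N1.N1=(alive,v0) N1.N2=(alive,v0) N1.N3=(dead,v1) | N2.N0=(alive,v1) N2.N1=(alive,v0) N2.N2=(alive,v0) N2.N3=(dead,v1)
Op 6: gossip N2<->N3 -> N2.N0=(alive,v1) N2.N1=(alive,v0) N2.N2=(alive,v0) N2.N3=(dead,v1) | N3.N0=(alive,v1) N3.N1=(alive,v0) N3.N2=(alive,v0) N3.N3=(suspect,v1)
Op 7: gossip N2<->N1 -> N2.N0=(alive,v1) N2.N1=(alive,v0) N2.N2=(alive,v0) N2.N3=(dead,v1) | N1.N0=(alive,v1) N1.N1=(alive,v0) N1.N2=(alive,v0) N1.N3=(dead,v1)
Op 8: N3 marks N0=dead -> (dead,v2)
Op 9: gossip N0<->N3 -> N0.N0=(dead,v2) N0.N1=(alive,v0) N0.N2=(alive,v0) N0.N3=(suspect,v1) | N3.N0=(dead,v2) N3.N1=(alive,v0) N3.N2=(alive,v0) N3.N3=(suspect,v1)
Op 10: N3 marks N0=dead -> (dead,v3)
Op 11: N3 marks N2=alive -> (alive,v1)
Op 12: N2 marks N2=suspect -> (suspect,v1)

Answer: N0=dead,3 N1=alive,0 N2=alive,1 N3=suspect,1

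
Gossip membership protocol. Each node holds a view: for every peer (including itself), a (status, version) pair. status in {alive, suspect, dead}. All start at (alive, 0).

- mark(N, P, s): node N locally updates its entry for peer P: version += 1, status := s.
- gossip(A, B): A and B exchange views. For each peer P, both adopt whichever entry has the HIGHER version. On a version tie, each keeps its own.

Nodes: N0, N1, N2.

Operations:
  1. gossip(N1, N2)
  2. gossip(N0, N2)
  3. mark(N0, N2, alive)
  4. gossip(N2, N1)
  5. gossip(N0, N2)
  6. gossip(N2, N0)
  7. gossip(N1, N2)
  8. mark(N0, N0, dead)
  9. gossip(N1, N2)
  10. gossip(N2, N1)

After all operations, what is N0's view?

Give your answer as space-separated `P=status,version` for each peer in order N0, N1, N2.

Op 1: gossip N1<->N2 -> N1.N0=(alive,v0) N1.N1=(alive,v0) N1.N2=(alive,v0) | N2.N0=(alive,v0) N2.N1=(alive,v0) N2.N2=(alive,v0)
Op 2: gossip N0<->N2 -> N0.N0=(alive,v0) N0.N1=(alive,v0) N0.N2=(alive,v0) | N2.N0=(alive,v0) N2.N1=(alive,v0) N2.N2=(alive,v0)
Op 3: N0 marks N2=alive -> (alive,v1)
Op 4: gossip N2<->N1 -> N2.N0=(alive,v0) N2.N1=(alive,v0) N2.N2=(alive,v0) | N1.N0=(alive,v0) N1.N1=(alive,v0) N1.N2=(alive,v0)
Op 5: gossip N0<->N2 -> N0.N0=(alive,v0) N0.N1=(alive,v0) N0.N2=(alive,v1) | N2.N0=(alive,v0) N2.N1=(alive,v0) N2.N2=(alive,v1)
Op 6: gossip N2<->N0 -> N2.N0=(alive,v0) N2.N1=(alive,v0) N2.N2=(alive,v1) | N0.N0=(alive,v0) N0.N1=(alive,v0) N0.N2=(alive,v1)
Op 7: gossip N1<->N2 -> N1.N0=(alive,v0) N1.N1=(alive,v0) N1.N2=(alive,v1) | N2.N0=(alive,v0) N2.N1=(alive,v0) N2.N2=(alive,v1)
Op 8: N0 marks N0=dead -> (dead,v1)
Op 9: gossip N1<->N2 -> N1.N0=(alive,v0) N1.N1=(alive,v0) N1.N2=(alive,v1) | N2.N0=(alive,v0) N2.N1=(alive,v0) N2.N2=(alive,v1)
Op 10: gossip N2<->N1 -> N2.N0=(alive,v0) N2.N1=(alive,v0) N2.N2=(alive,v1) | N1.N0=(alive,v0) N1.N1=(alive,v0) N1.N2=(alive,v1)

Answer: N0=dead,1 N1=alive,0 N2=alive,1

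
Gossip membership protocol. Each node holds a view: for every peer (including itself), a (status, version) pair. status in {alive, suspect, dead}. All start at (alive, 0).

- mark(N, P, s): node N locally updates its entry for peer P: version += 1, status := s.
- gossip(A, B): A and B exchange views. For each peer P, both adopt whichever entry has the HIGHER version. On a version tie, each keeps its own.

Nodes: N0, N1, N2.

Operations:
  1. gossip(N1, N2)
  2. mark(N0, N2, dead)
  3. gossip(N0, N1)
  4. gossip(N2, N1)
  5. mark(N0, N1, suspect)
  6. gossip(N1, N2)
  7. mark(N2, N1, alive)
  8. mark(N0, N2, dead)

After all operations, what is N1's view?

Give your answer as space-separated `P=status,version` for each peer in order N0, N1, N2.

Answer: N0=alive,0 N1=alive,0 N2=dead,1

Derivation:
Op 1: gossip N1<->N2 -> N1.N0=(alive,v0) N1.N1=(alive,v0) N1.N2=(alive,v0) | N2.N0=(alive,v0) N2.N1=(alive,v0) N2.N2=(alive,v0)
Op 2: N0 marks N2=dead -> (dead,v1)
Op 3: gossip N0<->N1 -> N0.N0=(alive,v0) N0.N1=(alive,v0) N0.N2=(dead,v1) | N1.N0=(alive,v0) N1.N1=(alive,v0) N1.N2=(dead,v1)
Op 4: gossip N2<->N1 -> N2.N0=(alive,v0) N2.N1=(alive,v0) N2.N2=(dead,v1) | N1.N0=(alive,v0) N1.N1=(alive,v0) N1.N2=(dead,v1)
Op 5: N0 marks N1=suspect -> (suspect,v1)
Op 6: gossip N1<->N2 -> N1.N0=(alive,v0) N1.N1=(alive,v0) N1.N2=(dead,v1) | N2.N0=(alive,v0) N2.N1=(alive,v0) N2.N2=(dead,v1)
Op 7: N2 marks N1=alive -> (alive,v1)
Op 8: N0 marks N2=dead -> (dead,v2)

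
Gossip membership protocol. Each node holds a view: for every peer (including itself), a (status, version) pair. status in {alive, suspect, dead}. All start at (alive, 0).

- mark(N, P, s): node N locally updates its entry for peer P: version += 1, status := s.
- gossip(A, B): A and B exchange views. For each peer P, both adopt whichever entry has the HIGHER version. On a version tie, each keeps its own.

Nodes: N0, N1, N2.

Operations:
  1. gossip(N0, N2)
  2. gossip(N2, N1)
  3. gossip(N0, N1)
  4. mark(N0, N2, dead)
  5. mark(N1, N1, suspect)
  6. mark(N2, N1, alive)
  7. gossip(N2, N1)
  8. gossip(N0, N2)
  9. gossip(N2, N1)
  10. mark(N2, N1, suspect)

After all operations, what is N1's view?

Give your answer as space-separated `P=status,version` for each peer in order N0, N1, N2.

Op 1: gossip N0<->N2 -> N0.N0=(alive,v0) N0.N1=(alive,v0) N0.N2=(alive,v0) | N2.N0=(alive,v0) N2.N1=(alive,v0) N2.N2=(alive,v0)
Op 2: gossip N2<->N1 -> N2.N0=(alive,v0) N2.N1=(alive,v0) N2.N2=(alive,v0) | N1.N0=(alive,v0) N1.N1=(alive,v0) N1.N2=(alive,v0)
Op 3: gossip N0<->N1 -> N0.N0=(alive,v0) N0.N1=(alive,v0) N0.N2=(alive,v0) | N1.N0=(alive,v0) N1.N1=(alive,v0) N1.N2=(alive,v0)
Op 4: N0 marks N2=dead -> (dead,v1)
Op 5: N1 marks N1=suspect -> (suspect,v1)
Op 6: N2 marks N1=alive -> (alive,v1)
Op 7: gossip N2<->N1 -> N2.N0=(alive,v0) N2.N1=(alive,v1) N2.N2=(alive,v0) | N1.N0=(alive,v0) N1.N1=(suspect,v1) N1.N2=(alive,v0)
Op 8: gossip N0<->N2 -> N0.N0=(alive,v0) N0.N1=(alive,v1) N0.N2=(dead,v1) | N2.N0=(alive,v0) N2.N1=(alive,v1) N2.N2=(dead,v1)
Op 9: gossip N2<->N1 -> N2.N0=(alive,v0) N2.N1=(alive,v1) N2.N2=(dead,v1) | N1.N0=(alive,v0) N1.N1=(suspect,v1) N1.N2=(dead,v1)
Op 10: N2 marks N1=suspect -> (suspect,v2)

Answer: N0=alive,0 N1=suspect,1 N2=dead,1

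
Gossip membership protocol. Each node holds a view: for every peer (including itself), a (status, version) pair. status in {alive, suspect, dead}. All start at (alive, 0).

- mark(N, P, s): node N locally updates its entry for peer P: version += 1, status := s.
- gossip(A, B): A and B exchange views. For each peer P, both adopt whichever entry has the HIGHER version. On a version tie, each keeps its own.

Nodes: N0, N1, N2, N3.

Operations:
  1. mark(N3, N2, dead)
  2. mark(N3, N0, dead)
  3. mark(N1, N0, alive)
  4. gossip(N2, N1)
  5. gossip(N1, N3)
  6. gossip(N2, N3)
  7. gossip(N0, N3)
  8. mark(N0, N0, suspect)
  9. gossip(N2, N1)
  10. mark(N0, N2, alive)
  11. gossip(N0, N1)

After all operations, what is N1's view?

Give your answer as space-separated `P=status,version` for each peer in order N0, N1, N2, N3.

Op 1: N3 marks N2=dead -> (dead,v1)
Op 2: N3 marks N0=dead -> (dead,v1)
Op 3: N1 marks N0=alive -> (alive,v1)
Op 4: gossip N2<->N1 -> N2.N0=(alive,v1) N2.N1=(alive,v0) N2.N2=(alive,v0) N2.N3=(alive,v0) | N1.N0=(alive,v1) N1.N1=(alive,v0) N1.N2=(alive,v0) N1.N3=(alive,v0)
Op 5: gossip N1<->N3 -> N1.N0=(alive,v1) N1.N1=(alive,v0) N1.N2=(dead,v1) N1.N3=(alive,v0) | N3.N0=(dead,v1) N3.N1=(alive,v0) N3.N2=(dead,v1) N3.N3=(alive,v0)
Op 6: gossip N2<->N3 -> N2.N0=(alive,v1) N2.N1=(alive,v0) N2.N2=(dead,v1) N2.N3=(alive,v0) | N3.N0=(dead,v1) N3.N1=(alive,v0) N3.N2=(dead,v1) N3.N3=(alive,v0)
Op 7: gossip N0<->N3 -> N0.N0=(dead,v1) N0.N1=(alive,v0) N0.N2=(dead,v1) N0.N3=(alive,v0) | N3.N0=(dead,v1) N3.N1=(alive,v0) N3.N2=(dead,v1) N3.N3=(alive,v0)
Op 8: N0 marks N0=suspect -> (suspect,v2)
Op 9: gossip N2<->N1 -> N2.N0=(alive,v1) N2.N1=(alive,v0) N2.N2=(dead,v1) N2.N3=(alive,v0) | N1.N0=(alive,v1) N1.N1=(alive,v0) N1.N2=(dead,v1) N1.N3=(alive,v0)
Op 10: N0 marks N2=alive -> (alive,v2)
Op 11: gossip N0<->N1 -> N0.N0=(suspect,v2) N0.N1=(alive,v0) N0.N2=(alive,v2) N0.N3=(alive,v0) | N1.N0=(suspect,v2) N1.N1=(alive,v0) N1.N2=(alive,v2) N1.N3=(alive,v0)

Answer: N0=suspect,2 N1=alive,0 N2=alive,2 N3=alive,0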